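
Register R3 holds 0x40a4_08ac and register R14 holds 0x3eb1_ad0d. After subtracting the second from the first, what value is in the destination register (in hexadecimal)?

0x1f25b9f

Subtract column by column in base 16:
  c-d → f (borrow)
  a-0-1 → 9
  8-d → b (borrow)
  0-a-1 → 5 (borrow)
  4-1-1 → 2
  a-b → f (borrow)
  0-e-1 → 1 (borrow)
  4-3-1 → 0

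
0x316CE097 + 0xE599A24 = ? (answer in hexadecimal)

0x3FC67ABB

Add column by column in base 16, right to left:
  7+4 = B
  9+2 = B
  0+A = A
  E+9 = 7 carry 1
  C+9+1 = 6 carry 1
  6+5+1 = C
  1+E = F
  3+0 = 3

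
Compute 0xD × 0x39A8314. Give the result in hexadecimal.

0x2ED8A804

Multiply each base-16 digit by 13, carrying:
  4×13 = 52 → write 4 carry 3
  1×13+3 = 16 → write 0 carry 1
  3×13+1 = 40 → write 8 carry 2
  8×13+2 = 106 → write A carry 6
  A×13+6 = 136 → write 8 carry 8
  9×13+8 = 125 → write D carry 7
  3×13+7 = 46 → write E carry 2
  remaining carry: 2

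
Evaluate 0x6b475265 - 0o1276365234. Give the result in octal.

0o14023263711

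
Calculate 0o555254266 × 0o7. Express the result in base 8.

Multiply each base-8 digit by 7, carrying:
  6×7 = 42 → write 2 carry 5
  6×7+5 = 47 → write 7 carry 5
  2×7+5 = 19 → write 3 carry 2
  4×7+2 = 30 → write 6 carry 3
  5×7+3 = 38 → write 6 carry 4
  2×7+4 = 18 → write 2 carry 2
  5×7+2 = 37 → write 5 carry 4
  5×7+4 = 39 → write 7 carry 4
  5×7+4 = 39 → write 7 carry 4
  remaining carry: 4

0o4775266372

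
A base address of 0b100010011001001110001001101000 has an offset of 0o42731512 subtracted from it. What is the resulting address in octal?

0o4166227436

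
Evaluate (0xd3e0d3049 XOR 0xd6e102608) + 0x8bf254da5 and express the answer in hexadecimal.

0x90f4263e6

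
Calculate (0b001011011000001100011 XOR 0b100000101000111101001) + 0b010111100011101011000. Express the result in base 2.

0b1000011010100011100010

First 0b001011011000001100011 XOR 0b100000101000111101001 = 0b101011110000110001010.
Add column by column in base 2, right to left:
  0+0 = 0
  1+0 = 1
  0+0 = 0
  1+1 = 0 carry 1
  0+1+1 = 0 carry 1
  0+0+1 = 1
  0+1 = 1
  1+0 = 1
  1+1 = 0 carry 1
  0+1+1 = 0 carry 1
  0+1+1 = 0 carry 1
  0+0+1 = 1
  0+0 = 0
  1+0 = 1
  1+1 = 0 carry 1
  1+1+1 = 1 carry 1
  1+1+1 = 1 carry 1
  0+1+1 = 0 carry 1
  1+0+1 = 0 carry 1
  0+1+1 = 0 carry 1
  1+0+1 = 0 carry 1
  final carry 1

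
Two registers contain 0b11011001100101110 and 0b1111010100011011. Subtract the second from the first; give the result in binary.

Subtract column by column in base 2:
  0-1 → 1 (borrow)
  1-1-1 → 1 (borrow)
  1-0-1 → 0
  1-1 → 0
  0-1 → 1 (borrow)
  1-0-1 → 0
  0-0 → 0
  0-0 → 0
  1-1 → 0
  1-0 → 1
  0-1 → 1 (borrow)
  0-0-1 → 1 (borrow)
  1-1-1 → 1 (borrow)
  1-1-1 → 1 (borrow)
  0-1-1 → 0 (borrow)
  1-1-1 → 1 (borrow)
  1-0-1 → 0

0b1011111000010011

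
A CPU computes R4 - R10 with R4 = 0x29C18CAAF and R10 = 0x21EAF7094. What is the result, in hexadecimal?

Subtract column by column in base 16:
  F-4 → B
  A-9 → 1
  A-0 → A
  C-7 → 5
  8-F → 9 (borrow)
  1-A-1 → 6 (borrow)
  C-E-1 → D (borrow)
  9-1-1 → 7
  2-2 → 0

0x7D695A1B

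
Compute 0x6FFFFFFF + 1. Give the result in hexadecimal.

0x70000000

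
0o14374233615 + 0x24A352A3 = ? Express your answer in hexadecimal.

0o14374233615 = 0x63F1378D in hexadecimal.
Add column by column in base 16, right to left:
  D+3 = 0 carry 1
  8+A+1 = 3 carry 1
  7+2+1 = A
  3+5 = 8
  1+3 = 4
  F+A = 9 carry 1
  3+4+1 = 8
  6+2 = 8

0x88948A30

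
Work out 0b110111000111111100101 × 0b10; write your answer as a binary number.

0b1101110001111111001010

Multiply each base-2 digit by 2, carrying:
  1×2 = 2 → write 0 carry 1
  0×2+1 = 1 → write 1
  1×2 = 2 → write 0 carry 1
  0×2+1 = 1 → write 1
  0×2 = 0 → write 0
  1×2 = 2 → write 0 carry 1
  1×2+1 = 3 → write 1 carry 1
  1×2+1 = 3 → write 1 carry 1
  1×2+1 = 3 → write 1 carry 1
  1×2+1 = 3 → write 1 carry 1
  1×2+1 = 3 → write 1 carry 1
  1×2+1 = 3 → write 1 carry 1
  0×2+1 = 1 → write 1
  0×2 = 0 → write 0
  0×2 = 0 → write 0
  1×2 = 2 → write 0 carry 1
  1×2+1 = 3 → write 1 carry 1
  1×2+1 = 3 → write 1 carry 1
  0×2+1 = 1 → write 1
  1×2 = 2 → write 0 carry 1
  1×2+1 = 3 → write 1 carry 1
  remaining carry: 1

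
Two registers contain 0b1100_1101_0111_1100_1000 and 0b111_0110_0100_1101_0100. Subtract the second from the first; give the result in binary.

0b1010111001011110100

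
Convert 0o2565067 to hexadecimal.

Each octal digit is 3 bits: 2=010 5=101 6=110 5=101 0=000 6=110 7=111.
Group the bits into nibbles: 1010 1110 1010 0011 0111 → AEA37.

0xAEA37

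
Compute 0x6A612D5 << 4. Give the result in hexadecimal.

0x6A612D50

Shifting left by 4 bits = 1 hex digit: append 1 zero.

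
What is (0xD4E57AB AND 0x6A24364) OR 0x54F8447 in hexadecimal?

0x54FC767

0xD4E57AB AND 0x6A24364 = 0x4024320.
Then OR with 0x54F8447.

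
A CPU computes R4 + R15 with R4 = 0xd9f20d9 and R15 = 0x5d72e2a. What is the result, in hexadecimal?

0x13764f03

Add column by column in base 16, right to left:
  9+a = 3 carry 1
  d+2+1 = 0 carry 1
  0+e+1 = f
  2+2 = 4
  f+7 = 6 carry 1
  9+d+1 = 7 carry 1
  d+5+1 = 3 carry 1
  final carry 1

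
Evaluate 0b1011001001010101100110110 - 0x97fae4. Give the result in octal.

0b1011001001010101100110110 = 0o131125466 in octal.
0x97fae4 = 0o45775344 in octal.
Subtract column by column in base 8:
  6-4 → 2
  6-4 → 2
  4-3 → 1
  5-5 → 0
  2-7 → 3 (borrow)
  1-7-1 → 1 (borrow)
  1-5-1 → 3 (borrow)
  3-4-1 → 6 (borrow)
  1-0-1 → 0

0o63130122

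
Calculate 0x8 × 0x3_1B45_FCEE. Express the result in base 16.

Multiply each base-16 digit by 8, carrying:
  E×8 = 112 → write 0 carry 7
  E×8+7 = 119 → write 7 carry 7
  C×8+7 = 103 → write 7 carry 6
  F×8+6 = 126 → write E carry 7
  5×8+7 = 47 → write F carry 2
  4×8+2 = 34 → write 2 carry 2
  B×8+2 = 90 → write A carry 5
  1×8+5 = 13 → write D
  3×8 = 24 → write 8 carry 1
  remaining carry: 1

0x18DA2FE770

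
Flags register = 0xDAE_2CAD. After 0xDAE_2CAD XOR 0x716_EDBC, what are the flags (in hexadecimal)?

XOR each hex digit independently (no carries):
  D^7=A, A^1=B, E^6=8, 2^E=C, C^D=1, A^B=1, D^C=1

0xAB8C111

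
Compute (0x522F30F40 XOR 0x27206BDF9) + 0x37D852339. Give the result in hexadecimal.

0xACE7AD5F2

First 0x522F30F40 XOR 0x27206BDF9 = 0x750F5B2B9.
Add column by column in base 16, right to left:
  9+9 = 2 carry 1
  B+3+1 = F
  2+3 = 5
  B+2 = D
  5+5 = A
  F+8 = 7 carry 1
  0+D+1 = E
  5+7 = C
  7+3 = A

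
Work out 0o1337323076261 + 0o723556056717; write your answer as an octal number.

Add column by column in base 8, right to left:
  1+7 = 0 carry 1
  6+1+1 = 0 carry 1
  2+7+1 = 2 carry 1
  6+6+1 = 5 carry 1
  7+5+1 = 5 carry 1
  0+0+1 = 1
  3+6 = 1 carry 1
  2+5+1 = 0 carry 1
  3+5+1 = 1 carry 1
  7+3+1 = 3 carry 1
  3+2+1 = 6
  3+7 = 2 carry 1
  1+0+1 = 2

0o2263101155200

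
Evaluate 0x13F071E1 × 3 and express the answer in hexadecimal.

Multiply each base-16 digit by 3, carrying:
  1×3 = 3 → write 3
  E×3 = 42 → write A carry 2
  1×3+2 = 5 → write 5
  7×3 = 21 → write 5 carry 1
  0×3+1 = 1 → write 1
  F×3 = 45 → write D carry 2
  3×3+2 = 11 → write B
  1×3 = 3 → write 3

0x3BD155A3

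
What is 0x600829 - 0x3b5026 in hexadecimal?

0x24b803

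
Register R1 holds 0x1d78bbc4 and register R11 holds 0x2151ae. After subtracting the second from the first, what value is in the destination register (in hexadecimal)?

0x1d576a16

Subtract column by column in base 16:
  4-e → 6 (borrow)
  c-a-1 → 1
  b-1 → a
  b-5 → 6
  8-1 → 7
  7-2 → 5
  d-0 → d
  1-0 → 1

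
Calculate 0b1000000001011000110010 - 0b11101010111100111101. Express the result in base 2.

Subtract column by column in base 2:
  0-1 → 1 (borrow)
  1-0-1 → 0
  0-1 → 1 (borrow)
  0-1-1 → 0 (borrow)
  1-1-1 → 1 (borrow)
  1-1-1 → 1 (borrow)
  0-0-1 → 1 (borrow)
  0-0-1 → 1 (borrow)
  0-1-1 → 0 (borrow)
  1-1-1 → 1 (borrow)
  1-1-1 → 1 (borrow)
  0-1-1 → 0 (borrow)
  1-0-1 → 0
  0-1 → 1 (borrow)
  0-0-1 → 1 (borrow)
  0-1-1 → 0 (borrow)
  0-0-1 → 1 (borrow)
  0-1-1 → 0 (borrow)
  0-1-1 → 0 (borrow)
  0-1-1 → 0 (borrow)
  0-0-1 → 1 (borrow)
  1-0-1 → 0

0b100010110011011110101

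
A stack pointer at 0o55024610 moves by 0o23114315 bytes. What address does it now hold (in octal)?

0o100141125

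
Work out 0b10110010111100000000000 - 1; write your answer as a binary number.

The trailing 11 digits are 0, so subtracting 1 borrows through: they become 1 and the next digit up decrements.

0b10110010111011111111111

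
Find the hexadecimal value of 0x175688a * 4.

0x5d5a228

Multiply each base-16 digit by 4, carrying:
  a×4 = 40 → write 8 carry 2
  8×4+2 = 34 → write 2 carry 2
  8×4+2 = 34 → write 2 carry 2
  6×4+2 = 26 → write a carry 1
  5×4+1 = 21 → write 5 carry 1
  7×4+1 = 29 → write d carry 1
  1×4+1 = 5 → write 5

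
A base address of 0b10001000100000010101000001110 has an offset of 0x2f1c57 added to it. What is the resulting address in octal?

0o2117643145

0b10001000100000010101000001110 = 0o2104025016 in octal.
0x2f1c57 = 0o13616127 in octal.
Add column by column in base 8, right to left:
  6+7 = 5 carry 1
  1+2+1 = 4
  0+1 = 1
  5+6 = 3 carry 1
  2+1+1 = 4
  0+6 = 6
  4+3 = 7
  0+1 = 1
  1+0 = 1
  2+0 = 2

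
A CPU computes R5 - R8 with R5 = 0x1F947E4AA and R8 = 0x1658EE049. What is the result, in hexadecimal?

0x93B90461

Subtract column by column in base 16:
  A-9 → 1
  A-4 → 6
  4-0 → 4
  E-E → 0
  7-E → 9 (borrow)
  4-8-1 → B (borrow)
  9-5-1 → 3
  F-6 → 9
  1-1 → 0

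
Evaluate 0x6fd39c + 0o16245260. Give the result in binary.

0b101010010001111001001100

0x6fd39c = 0b11011111101001110011100 in binary.
0o16245260 = 0b1110010100101010110000 in binary.
Add column by column in base 2, right to left:
  0+0 = 0
  0+0 = 0
  1+0 = 1
  1+0 = 1
  1+1 = 0 carry 1
  0+1+1 = 0 carry 1
  0+0+1 = 1
  1+1 = 0 carry 1
  1+0+1 = 0 carry 1
  1+1+1 = 1 carry 1
  0+0+1 = 1
  0+1 = 1
  1+0 = 1
  0+0 = 0
  1+1 = 0 carry 1
  1+0+1 = 0 carry 1
  1+1+1 = 1 carry 1
  1+0+1 = 0 carry 1
  1+0+1 = 0 carry 1
  1+1+1 = 1 carry 1
  0+1+1 = 0 carry 1
  1+1+1 = 1 carry 1
  1+0+1 = 0 carry 1
  final carry 1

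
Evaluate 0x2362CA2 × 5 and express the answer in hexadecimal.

0xB0EDF2A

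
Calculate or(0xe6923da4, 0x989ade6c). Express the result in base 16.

0xfe9affec

OR each hex digit independently (no carries):
  e|9=f, 6|8=e, 9|9=9, 2|a=a, 3|d=f, d|e=f, a|6=e, 4|c=c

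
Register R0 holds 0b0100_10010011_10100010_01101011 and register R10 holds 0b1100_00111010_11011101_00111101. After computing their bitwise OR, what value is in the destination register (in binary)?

0b1100101110111111111101111111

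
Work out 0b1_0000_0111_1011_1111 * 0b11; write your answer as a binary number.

0b110001011100111101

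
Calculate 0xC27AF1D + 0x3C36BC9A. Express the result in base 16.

Add column by column in base 16, right to left:
  D+A = 7 carry 1
  1+9+1 = B
  F+C = B carry 1
  A+B+1 = 6 carry 1
  7+6+1 = E
  2+3 = 5
  C+C = 8 carry 1
  0+3+1 = 4

0x485E6BB7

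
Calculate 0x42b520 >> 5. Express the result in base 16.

5 bits is not a whole number of base-16 digits; in binary: 10000101011010100100000 >> 5 = 100001010110101001.

0x215a9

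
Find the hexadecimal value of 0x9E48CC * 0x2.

Multiply each base-16 digit by 2, carrying:
  C×2 = 24 → write 8 carry 1
  C×2+1 = 25 → write 9 carry 1
  8×2+1 = 17 → write 1 carry 1
  4×2+1 = 9 → write 9
  E×2 = 28 → write C carry 1
  9×2+1 = 19 → write 3 carry 1
  remaining carry: 1

0x13C9198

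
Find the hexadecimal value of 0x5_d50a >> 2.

2 bits is not a whole number of base-16 digits; in binary: 1011101010100001010 >> 2 = 10111010101000010.

0x17542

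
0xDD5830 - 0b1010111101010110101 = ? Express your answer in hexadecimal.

0b1010111101010110101 = 0x57AB5 in hexadecimal.
Subtract column by column in base 16:
  0-5 → B (borrow)
  3-B-1 → 7 (borrow)
  8-A-1 → D (borrow)
  5-7-1 → D (borrow)
  D-5-1 → 7
  D-0 → D

0xD7DD7B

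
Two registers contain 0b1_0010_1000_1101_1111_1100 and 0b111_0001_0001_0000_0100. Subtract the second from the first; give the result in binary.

Subtract column by column in base 2:
  0-0 → 0
  0-0 → 0
  1-1 → 0
  1-0 → 1
  1-0 → 1
  1-0 → 1
  1-0 → 1
  1-0 → 1
  1-1 → 0
  0-0 → 0
  1-0 → 1
  1-0 → 1
  0-1 → 1 (borrow)
  0-0-1 → 1 (borrow)
  0-0-1 → 1 (borrow)
  1-0-1 → 0
  0-1 → 1 (borrow)
  1-1-1 → 1 (borrow)
  0-1-1 → 0 (borrow)
  0-0-1 → 1 (borrow)
  1-0-1 → 0

0b10110111110011111000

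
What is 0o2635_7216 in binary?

0b10110011101111010001110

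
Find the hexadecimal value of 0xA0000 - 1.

The trailing 4 digits are 0, so subtracting 1 borrows through: they become F and the next digit up decrements.

0x9FFFF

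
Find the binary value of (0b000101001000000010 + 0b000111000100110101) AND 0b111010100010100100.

0b1000000000100100

Add column by column in base 2, right to left:
  0+1 = 1
  1+0 = 1
  0+1 = 1
  0+0 = 0
  0+1 = 1
  0+1 = 1
  0+0 = 0
  0+0 = 0
  0+1 = 1
  1+0 = 1
  0+0 = 0
  0+0 = 0
  1+1 = 0 carry 1
  0+1+1 = 0 carry 1
  1+1+1 = 1 carry 1
  final carry 1
Sum = 0b1100001100110111; now AND with 0b111010100010100100:
  001100001100110111
& 111010100010100100
= 001000000000100100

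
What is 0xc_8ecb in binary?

Expand each hex digit to 4 bits: c=1100 8=1000 e=1110 c=1100 b=1011.

0b11001000111011001011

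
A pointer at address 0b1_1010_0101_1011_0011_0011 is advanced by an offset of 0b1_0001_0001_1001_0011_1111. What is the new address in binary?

0b1010110111010001110010

Add column by column in base 2, right to left:
  1+1 = 0 carry 1
  1+1+1 = 1 carry 1
  0+1+1 = 0 carry 1
  0+1+1 = 0 carry 1
  1+1+1 = 1 carry 1
  1+1+1 = 1 carry 1
  0+0+1 = 1
  0+0 = 0
  1+1 = 0 carry 1
  1+0+1 = 0 carry 1
  0+0+1 = 1
  1+1 = 0 carry 1
  1+1+1 = 1 carry 1
  0+0+1 = 1
  1+0 = 1
  0+0 = 0
  0+1 = 1
  1+0 = 1
  0+0 = 0
  1+0 = 1
  1+1 = 0 carry 1
  final carry 1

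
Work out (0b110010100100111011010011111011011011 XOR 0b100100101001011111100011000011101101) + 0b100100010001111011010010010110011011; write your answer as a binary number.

0b111010011111100000000011001111010001

First 0b110010100100111011010011111011011011 XOR 0b100100101001011111100011000011101101 = 0b010110001101100100110000111000110110.
Add column by column in base 2, right to left:
  0+1 = 1
  1+1 = 0 carry 1
  1+0+1 = 0 carry 1
  0+1+1 = 0 carry 1
  1+1+1 = 1 carry 1
  1+0+1 = 0 carry 1
  0+0+1 = 1
  0+1 = 1
  0+1 = 1
  1+0 = 1
  1+1 = 0 carry 1
  1+0+1 = 0 carry 1
  0+0+1 = 1
  0+1 = 1
  0+0 = 0
  0+0 = 0
  1+1 = 0 carry 1
  1+0+1 = 0 carry 1
  0+1+1 = 0 carry 1
  0+1+1 = 0 carry 1
  1+0+1 = 0 carry 1
  0+1+1 = 0 carry 1
  0+1+1 = 0 carry 1
  1+1+1 = 1 carry 1
  1+1+1 = 1 carry 1
  0+0+1 = 1
  1+0 = 1
  1+0 = 1
  0+1 = 1
  0+0 = 0
  0+0 = 0
  1+0 = 1
  1+1 = 0 carry 1
  0+0+1 = 1
  1+0 = 1
  0+1 = 1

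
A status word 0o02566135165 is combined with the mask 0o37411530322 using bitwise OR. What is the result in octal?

0o37577535367

OR each oct digit independently (no carries):
  0|3=3, 2|7=7, 5|4=5, 6|1=7, 6|1=7, 1|5=5, 3|3=3, 5|0=5, 1|3=3, 6|2=6, 5|2=7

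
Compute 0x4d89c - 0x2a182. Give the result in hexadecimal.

0x2371a

Subtract column by column in base 16:
  c-2 → a
  9-8 → 1
  8-1 → 7
  d-a → 3
  4-2 → 2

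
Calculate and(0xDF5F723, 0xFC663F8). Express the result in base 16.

AND each hex digit independently (no carries):
  D&F=D, F&C=C, 5&6=4, F&6=6, 7&3=3, 2&F=2, 3&8=0

0xDC46320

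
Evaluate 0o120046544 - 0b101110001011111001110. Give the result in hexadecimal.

0o120046544 = 0x1404D64 in hexadecimal.
0b101110001011111001110 = 0x1717CE in hexadecimal.
Subtract column by column in base 16:
  4-E → 6 (borrow)
  6-C-1 → 9 (borrow)
  D-7-1 → 5
  4-1 → 3
  0-7 → 9 (borrow)
  4-1-1 → 2
  1-0 → 1

0x1293596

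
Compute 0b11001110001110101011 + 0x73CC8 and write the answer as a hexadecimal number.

0x142073

0b11001110001110101011 = 0xCE3AB in hexadecimal.
Add column by column in base 16, right to left:
  B+8 = 3 carry 1
  A+C+1 = 7 carry 1
  3+C+1 = 0 carry 1
  E+3+1 = 2 carry 1
  C+7+1 = 4 carry 1
  final carry 1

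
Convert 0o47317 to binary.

0b100111011001111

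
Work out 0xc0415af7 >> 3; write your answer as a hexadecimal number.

0x18082b5e

3 bits is not a whole number of base-16 digits; in binary: 11000000010000010101101011110111 >> 3 = 11000000010000010101101011110.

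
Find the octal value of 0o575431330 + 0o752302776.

Add column by column in base 8, right to left:
  0+6 = 6
  3+7 = 2 carry 1
  3+7+1 = 3 carry 1
  1+2+1 = 4
  3+0 = 3
  4+3 = 7
  5+2 = 7
  7+5 = 4 carry 1
  5+7+1 = 5 carry 1
  final carry 1

0o1547734326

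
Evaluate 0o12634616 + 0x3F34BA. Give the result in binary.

0b11010100110111001001000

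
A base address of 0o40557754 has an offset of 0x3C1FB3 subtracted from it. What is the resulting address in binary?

0b10001101100000000111001

0o40557754 = 0b100000101101111111101100 in binary.
0x3C1FB3 = 0b1111000001111110110011 in binary.
Subtract column by column in base 2:
  0-1 → 1 (borrow)
  0-1-1 → 0 (borrow)
  1-0-1 → 0
  1-0 → 1
  0-1 → 1 (borrow)
  1-1-1 → 1 (borrow)
  1-0-1 → 0
  1-1 → 0
  1-1 → 0
  1-1 → 0
  1-1 → 0
  1-1 → 0
  1-1 → 0
  0-0 → 0
  1-0 → 1
  1-0 → 1
  0-0 → 0
  1-0 → 1
  0-1 → 1 (borrow)
  0-1-1 → 0 (borrow)
  0-1-1 → 0 (borrow)
  0-1-1 → 0 (borrow)
  0-0-1 → 1 (borrow)
  1-0-1 → 0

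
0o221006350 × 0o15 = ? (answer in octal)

Multiply each base-8 digit by 13, carrying:
  0×13 = 0 → write 0
  5×13 = 65 → write 1 carry 8
  3×13+8 = 47 → write 7 carry 5
  6×13+5 = 83 → write 3 carry 10
  0×13+10 = 10 → write 2 carry 1
  0×13+1 = 1 → write 1
  1×13 = 13 → write 5 carry 1
  2×13+1 = 27 → write 3 carry 3
  2×13+3 = 29 → write 5 carry 3
  remaining carry: 3

0o3535123710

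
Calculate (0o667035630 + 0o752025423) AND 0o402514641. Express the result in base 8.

Add column by column in base 8, right to left:
  0+3 = 3
  3+2 = 5
  6+4 = 2 carry 1
  5+5+1 = 3 carry 1
  3+2+1 = 6
  0+0 = 0
  7+2 = 1 carry 1
  6+5+1 = 4 carry 1
  6+7+1 = 6 carry 1
  final carry 1
Sum = 0o1641063253; now AND with 0o402514641:
  1&0=0, 6&4=4, 4&0=0, 1&2=0, 0&5=0, 6&1=0, 3&4=0, 2&6=2, 5&4=4, 3&1=1

0o400000241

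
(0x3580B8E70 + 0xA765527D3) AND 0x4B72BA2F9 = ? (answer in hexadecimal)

0x48620A241

Add column by column in base 16, right to left:
  0+3 = 3
  7+D = 4 carry 1
  E+7+1 = 6 carry 1
  8+2+1 = B
  B+5 = 0 carry 1
  0+5+1 = 6
  8+6 = E
  5+7 = C
  3+A = D
Sum = 0xDCE60B643; now AND with 0x4B72BA2F9:
  D&4=4, C&B=8, E&7=6, 6&2=2, 0&B=0, B&A=A, 6&2=2, 4&F=4, 3&9=1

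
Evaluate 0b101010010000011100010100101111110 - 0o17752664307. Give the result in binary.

0b11010010011000101100000010110111

0o17752664307 = 0b1111111101010110110100011000111 in binary.
Subtract column by column in base 2:
  0-1 → 1 (borrow)
  1-1-1 → 1 (borrow)
  1-1-1 → 1 (borrow)
  1-0-1 → 0
  1-0 → 1
  1-0 → 1
  1-1 → 0
  0-1 → 1 (borrow)
  1-0-1 → 0
  0-0 → 0
  0-0 → 0
  1-1 → 0
  0-0 → 0
  1-1 → 0
  0-1 → 1 (borrow)
  0-0-1 → 1 (borrow)
  0-1-1 → 0 (borrow)
  1-1-1 → 1 (borrow)
  1-0-1 → 0
  1-1 → 0
  0-0 → 0
  0-1 → 1 (borrow)
  0-0-1 → 1 (borrow)
  0-1-1 → 0 (borrow)
  0-1-1 → 0 (borrow)
  1-1-1 → 1 (borrow)
  0-1-1 → 0 (borrow)
  0-1-1 → 0 (borrow)
  1-1-1 → 1 (borrow)
  0-1-1 → 0 (borrow)
  1-1-1 → 1 (borrow)
  0-0-1 → 1 (borrow)
  1-0-1 → 0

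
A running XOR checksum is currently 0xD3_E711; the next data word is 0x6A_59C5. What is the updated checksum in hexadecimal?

XOR each hex digit independently (no carries):
  D^6=B, 3^A=9, E^5=B, 7^9=E, 1^C=D, 1^5=4

0xB9BED4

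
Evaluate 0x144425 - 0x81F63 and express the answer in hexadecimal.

Subtract column by column in base 16:
  5-3 → 2
  2-6 → C (borrow)
  4-F-1 → 4 (borrow)
  4-1-1 → 2
  4-8 → C (borrow)
  1-0-1 → 0

0xC24C2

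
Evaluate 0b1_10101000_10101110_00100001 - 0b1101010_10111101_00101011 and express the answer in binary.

Subtract column by column in base 2:
  1-1 → 0
  0-1 → 1 (borrow)
  0-0-1 → 1 (borrow)
  0-1-1 → 0 (borrow)
  0-0-1 → 1 (borrow)
  1-1-1 → 1 (borrow)
  0-0-1 → 1 (borrow)
  0-0-1 → 1 (borrow)
  0-1-1 → 0 (borrow)
  1-0-1 → 0
  1-1 → 0
  1-1 → 0
  0-1 → 1 (borrow)
  1-1-1 → 1 (borrow)
  0-0-1 → 1 (borrow)
  1-1-1 → 1 (borrow)
  0-0-1 → 1 (borrow)
  0-1-1 → 0 (borrow)
  0-0-1 → 1 (borrow)
  1-1-1 → 1 (borrow)
  0-0-1 → 1 (borrow)
  1-1-1 → 1 (borrow)
  0-1-1 → 0 (borrow)
  1-0-1 → 0
  1-0 → 1

0b1001111011111000011110110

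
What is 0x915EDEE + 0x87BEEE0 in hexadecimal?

0x1191DCCE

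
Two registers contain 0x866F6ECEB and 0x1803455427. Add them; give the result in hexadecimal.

0x206A3C4112

Add column by column in base 16, right to left:
  B+7 = 2 carry 1
  E+2+1 = 1 carry 1
  C+4+1 = 1 carry 1
  E+5+1 = 4 carry 1
  6+5+1 = C
  F+4 = 3 carry 1
  6+3+1 = A
  6+0 = 6
  8+8 = 0 carry 1
  0+1+1 = 2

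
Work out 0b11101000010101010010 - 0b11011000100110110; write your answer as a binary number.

Subtract column by column in base 2:
  0-0 → 0
  1-1 → 0
  0-1 → 1 (borrow)
  0-0-1 → 1 (borrow)
  1-1-1 → 1 (borrow)
  0-1-1 → 0 (borrow)
  1-0-1 → 0
  0-0 → 0
  1-1 → 0
  0-0 → 0
  1-0 → 1
  0-0 → 0
  0-1 → 1 (borrow)
  0-1-1 → 0 (borrow)
  0-0-1 → 1 (borrow)
  1-1-1 → 1 (borrow)
  0-1-1 → 0 (borrow)
  1-0-1 → 0
  1-0 → 1
  1-0 → 1

0b11001101010000011100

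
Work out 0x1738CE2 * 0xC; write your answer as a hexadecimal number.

0x116A9A98

Multiply each base-16 digit by 12, carrying:
  2×12 = 24 → write 8 carry 1
  E×12+1 = 169 → write 9 carry 10
  C×12+10 = 154 → write A carry 9
  8×12+9 = 105 → write 9 carry 6
  3×12+6 = 42 → write A carry 2
  7×12+2 = 86 → write 6 carry 5
  1×12+5 = 17 → write 1 carry 1
  remaining carry: 1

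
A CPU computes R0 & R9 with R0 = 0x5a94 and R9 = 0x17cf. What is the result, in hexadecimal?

0x1284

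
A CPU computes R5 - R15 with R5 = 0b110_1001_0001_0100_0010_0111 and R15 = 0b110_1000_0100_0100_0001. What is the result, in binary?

0b11000101000111111100110

Subtract column by column in base 2:
  1-1 → 0
  1-0 → 1
  1-0 → 1
  0-0 → 0
  0-0 → 0
  1-0 → 1
  0-1 → 1 (borrow)
  0-0-1 → 1 (borrow)
  0-0-1 → 1 (borrow)
  0-0-1 → 1 (borrow)
  1-1-1 → 1 (borrow)
  0-0-1 → 1 (borrow)
  1-0-1 → 0
  0-0 → 0
  0-0 → 0
  0-1 → 1 (borrow)
  1-0-1 → 0
  0-1 → 1 (borrow)
  0-1-1 → 0 (borrow)
  1-0-1 → 0
  0-0 → 0
  1-0 → 1
  1-0 → 1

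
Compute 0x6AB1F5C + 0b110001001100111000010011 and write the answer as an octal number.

0o733766557

0x6AB1F5C = 0o652617534 in octal.
0b110001001100111000010011 = 0o61147023 in octal.
Add column by column in base 8, right to left:
  4+3 = 7
  3+2 = 5
  5+0 = 5
  7+7 = 6 carry 1
  1+4+1 = 6
  6+1 = 7
  2+1 = 3
  5+6 = 3 carry 1
  6+0+1 = 7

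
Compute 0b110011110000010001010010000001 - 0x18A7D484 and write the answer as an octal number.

0o3306237775

0b110011110000010001010010000001 = 0o6360212201 in octal.
0x18A7D484 = 0o3051752204 in octal.
Subtract column by column in base 8:
  1-4 → 5 (borrow)
  0-0-1 → 7 (borrow)
  2-2-1 → 7 (borrow)
  2-2-1 → 7 (borrow)
  1-5-1 → 3 (borrow)
  2-7-1 → 2 (borrow)
  0-1-1 → 6 (borrow)
  6-5-1 → 0
  3-0 → 3
  6-3 → 3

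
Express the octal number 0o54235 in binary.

0b101100010011101

Each octal digit is 3 bits: 5=101 4=100 2=010 3=011 5=101.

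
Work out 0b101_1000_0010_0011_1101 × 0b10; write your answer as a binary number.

0b10110000010001111010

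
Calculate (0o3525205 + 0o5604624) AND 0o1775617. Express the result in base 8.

Add column by column in base 8, right to left:
  5+4 = 1 carry 1
  0+2+1 = 3
  2+6 = 0 carry 1
  5+4+1 = 2 carry 1
  2+0+1 = 3
  5+6 = 3 carry 1
  3+5+1 = 1 carry 1
  final carry 1
Sum = 0o11332031; now AND with 0o1775617:
  1&0=0, 1&1=1, 3&7=3, 3&7=3, 2&5=0, 0&6=0, 3&1=1, 1&7=1

0o1330011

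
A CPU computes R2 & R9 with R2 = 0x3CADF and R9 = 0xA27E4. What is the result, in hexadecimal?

0x202C4

AND each hex digit independently (no carries):
  3&A=2, C&2=0, A&7=2, D&E=C, F&4=4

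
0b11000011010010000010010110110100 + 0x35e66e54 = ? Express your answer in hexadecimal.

0xf92e9408

0b11000011010010000010010110110100 = 0xc34825b4 in hexadecimal.
Add column by column in base 16, right to left:
  4+4 = 8
  b+5 = 0 carry 1
  5+e+1 = 4 carry 1
  2+6+1 = 9
  8+6 = e
  4+e = 2 carry 1
  3+5+1 = 9
  c+3 = f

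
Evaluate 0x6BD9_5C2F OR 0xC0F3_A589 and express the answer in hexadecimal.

0xEBFBFDAF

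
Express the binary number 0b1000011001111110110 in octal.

0o1031766

Group the bits in threes: 001 000 011 001 111 110 110 → 1031766.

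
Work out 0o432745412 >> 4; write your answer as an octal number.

0o21536260

4 bits is not a whole number of base-8 digits; in binary: 100011010111100101100001010 >> 4 = 10001101011110010110000.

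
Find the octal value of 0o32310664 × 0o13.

Multiply each base-8 digit by 11, carrying:
  4×11 = 44 → write 4 carry 5
  6×11+5 = 71 → write 7 carry 8
  6×11+8 = 74 → write 2 carry 9
  0×11+9 = 9 → write 1 carry 1
  1×11+1 = 12 → write 4 carry 1
  3×11+1 = 34 → write 2 carry 4
  2×11+4 = 26 → write 2 carry 3
  3×11+3 = 36 → write 4 carry 4
  remaining carry: 4

0o442241274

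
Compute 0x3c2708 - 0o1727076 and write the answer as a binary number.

0x3c2708 = 0b1111000010011100001000 in binary.
0o1727076 = 0b1111010111000111110 in binary.
Subtract column by column in base 2:
  0-0 → 0
  0-1 → 1 (borrow)
  0-1-1 → 0 (borrow)
  1-1-1 → 1 (borrow)
  0-1-1 → 0 (borrow)
  0-1-1 → 0 (borrow)
  0-0-1 → 1 (borrow)
  0-0-1 → 1 (borrow)
  1-0-1 → 0
  1-1 → 0
  1-1 → 0
  0-1 → 1 (borrow)
  0-0-1 → 1 (borrow)
  1-1-1 → 1 (borrow)
  0-0-1 → 1 (borrow)
  0-1-1 → 0 (borrow)
  0-1-1 → 0 (borrow)
  0-1-1 → 0 (borrow)
  1-1-1 → 1 (borrow)
  1-0-1 → 0
  1-0 → 1
  1-0 → 1

0b1101000111100011001010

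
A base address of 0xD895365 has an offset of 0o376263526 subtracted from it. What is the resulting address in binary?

0xD895365 = 0b1101100010010101001101100101 in binary.
0o376263526 = 0b11111110010110011101010110 in binary.
Subtract column by column in base 2:
  1-0 → 1
  0-1 → 1 (borrow)
  1-1-1 → 1 (borrow)
  0-0-1 → 1 (borrow)
  0-1-1 → 0 (borrow)
  1-0-1 → 0
  1-1 → 0
  0-0 → 0
  1-1 → 0
  1-1 → 0
  0-1 → 1 (borrow)
  0-0-1 → 1 (borrow)
  1-0-1 → 0
  0-1 → 1 (borrow)
  1-1-1 → 1 (borrow)
  0-0-1 → 1 (borrow)
  1-1-1 → 1 (borrow)
  0-0-1 → 1 (borrow)
  0-0-1 → 1 (borrow)
  1-1-1 → 1 (borrow)
  0-1-1 → 0 (borrow)
  0-1-1 → 0 (borrow)
  0-1-1 → 0 (borrow)
  1-1-1 → 1 (borrow)
  1-1-1 → 1 (borrow)
  0-1-1 → 0 (borrow)
  1-0-1 → 0
  1-0 → 1

0b1001100011111110110000001111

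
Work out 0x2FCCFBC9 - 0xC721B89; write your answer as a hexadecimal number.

0x235AE040

Subtract column by column in base 16:
  9-9 → 0
  C-8 → 4
  B-B → 0
  F-1 → E
  C-2 → A
  C-7 → 5
  F-C → 3
  2-0 → 2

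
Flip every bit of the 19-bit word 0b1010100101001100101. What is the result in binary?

0b0101011010110011010

Invert each bit: 1010100101001100101 → 0101011010110011010.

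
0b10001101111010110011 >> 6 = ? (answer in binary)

0b10001101111010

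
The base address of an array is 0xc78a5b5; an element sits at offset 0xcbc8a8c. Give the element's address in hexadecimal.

0x19353041

Add column by column in base 16, right to left:
  5+c = 1 carry 1
  b+8+1 = 4 carry 1
  5+a+1 = 0 carry 1
  a+8+1 = 3 carry 1
  8+c+1 = 5 carry 1
  7+b+1 = 3 carry 1
  c+c+1 = 9 carry 1
  final carry 1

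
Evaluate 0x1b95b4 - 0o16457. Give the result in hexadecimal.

0o16457 = 0x1d2f in hexadecimal.
Subtract column by column in base 16:
  4-f → 5 (borrow)
  b-2-1 → 8
  5-d → 8 (borrow)
  9-1-1 → 7
  b-0 → b
  1-0 → 1

0x1b7885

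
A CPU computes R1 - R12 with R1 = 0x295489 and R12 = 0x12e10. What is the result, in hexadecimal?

Subtract column by column in base 16:
  9-0 → 9
  8-1 → 7
  4-e → 6 (borrow)
  5-2-1 → 2
  9-1 → 8
  2-0 → 2

0x282679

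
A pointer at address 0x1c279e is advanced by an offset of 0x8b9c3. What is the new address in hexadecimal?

0x24e161

Add column by column in base 16, right to left:
  e+3 = 1 carry 1
  9+c+1 = 6 carry 1
  7+9+1 = 1 carry 1
  2+b+1 = e
  c+8 = 4 carry 1
  1+0+1 = 2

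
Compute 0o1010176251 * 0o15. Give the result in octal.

Multiply each base-8 digit by 13, carrying:
  1×13 = 13 → write 5 carry 1
  5×13+1 = 66 → write 2 carry 8
  2×13+8 = 34 → write 2 carry 4
  6×13+4 = 82 → write 2 carry 10
  7×13+10 = 101 → write 5 carry 12
  1×13+12 = 25 → write 1 carry 3
  0×13+3 = 3 → write 3
  1×13 = 13 → write 5 carry 1
  0×13+1 = 1 → write 1
  1×13 = 13 → write 5 carry 1
  remaining carry: 1

0o15153152225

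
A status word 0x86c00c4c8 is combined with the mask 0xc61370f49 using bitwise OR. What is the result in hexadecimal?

0xc6d37cfc9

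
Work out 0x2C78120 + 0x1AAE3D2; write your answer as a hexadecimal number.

0x47264F2

Add column by column in base 16, right to left:
  0+2 = 2
  2+D = F
  1+3 = 4
  8+E = 6 carry 1
  7+A+1 = 2 carry 1
  C+A+1 = 7 carry 1
  2+1+1 = 4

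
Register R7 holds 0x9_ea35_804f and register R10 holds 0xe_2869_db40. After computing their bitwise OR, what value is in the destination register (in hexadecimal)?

0xfea7ddb4f

OR each hex digit independently (no carries):
  9|e=f, e|2=e, a|8=a, 3|6=7, 5|9=d, 8|d=d, 0|b=b, 4|4=4, f|0=f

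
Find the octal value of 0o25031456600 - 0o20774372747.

Subtract column by column in base 8:
  0-7 → 1 (borrow)
  0-4-1 → 3 (borrow)
  6-7-1 → 6 (borrow)
  6-2-1 → 3
  5-7 → 6 (borrow)
  4-3-1 → 0
  1-4 → 5 (borrow)
  3-7-1 → 3 (borrow)
  0-7-1 → 0 (borrow)
  5-0-1 → 4
  2-2 → 0

0o4035063631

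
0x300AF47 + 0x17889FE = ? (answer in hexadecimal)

0x4793945

Add column by column in base 16, right to left:
  7+E = 5 carry 1
  4+F+1 = 4 carry 1
  F+9+1 = 9 carry 1
  A+8+1 = 3 carry 1
  0+8+1 = 9
  0+7 = 7
  3+1 = 4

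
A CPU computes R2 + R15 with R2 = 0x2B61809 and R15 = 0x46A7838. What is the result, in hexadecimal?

Add column by column in base 16, right to left:
  9+8 = 1 carry 1
  0+3+1 = 4
  8+8 = 0 carry 1
  1+7+1 = 9
  6+A = 0 carry 1
  B+6+1 = 2 carry 1
  2+4+1 = 7

0x7209041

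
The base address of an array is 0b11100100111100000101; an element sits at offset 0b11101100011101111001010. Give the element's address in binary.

Add column by column in base 2, right to left:
  1+0 = 1
  0+1 = 1
  1+0 = 1
  0+1 = 1
  0+0 = 0
  0+0 = 0
  0+1 = 1
  0+1 = 1
  1+1 = 0 carry 1
  1+1+1 = 1 carry 1
  1+0+1 = 0 carry 1
  1+1+1 = 1 carry 1
  0+1+1 = 0 carry 1
  0+1+1 = 0 carry 1
  1+0+1 = 0 carry 1
  0+0+1 = 1
  0+0 = 0
  1+1 = 0 carry 1
  1+1+1 = 1 carry 1
  1+0+1 = 0 carry 1
  0+1+1 = 0 carry 1
  0+1+1 = 0 carry 1
  0+1+1 = 0 carry 1
  final carry 1

0b100001001000101011001111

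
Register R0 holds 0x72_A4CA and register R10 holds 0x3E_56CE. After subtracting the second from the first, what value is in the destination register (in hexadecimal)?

Subtract column by column in base 16:
  A-E → C (borrow)
  C-C-1 → F (borrow)
  4-6-1 → D (borrow)
  A-5-1 → 4
  2-E → 4 (borrow)
  7-3-1 → 3

0x344DFC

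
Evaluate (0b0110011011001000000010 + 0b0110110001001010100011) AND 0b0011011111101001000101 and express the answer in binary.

Add column by column in base 2, right to left:
  0+1 = 1
  1+1 = 0 carry 1
  0+0+1 = 1
  0+0 = 0
  0+0 = 0
  0+1 = 1
  0+0 = 0
  0+1 = 1
  0+0 = 0
  1+1 = 0 carry 1
  0+0+1 = 1
  0+0 = 0
  1+1 = 0 carry 1
  1+0+1 = 0 carry 1
  0+0+1 = 1
  1+0 = 1
  1+1 = 0 carry 1
  0+1+1 = 0 carry 1
  0+0+1 = 1
  1+1 = 0 carry 1
  1+1+1 = 1 carry 1
  final carry 1
Sum = 0b1101001100010010100101; now AND with 0b0011011111101001000101:
  1101001100010010100101
& 0011011111101001000101
= 0001001100000000000101

0b1001100000000000101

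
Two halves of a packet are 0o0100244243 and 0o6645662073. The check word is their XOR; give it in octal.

0o6745426230

XOR each oct digit independently (no carries):
  0^6=6, 1^6=7, 0^4=4, 0^5=5, 2^6=4, 4^6=2, 4^2=6, 2^0=2, 4^7=3, 3^3=0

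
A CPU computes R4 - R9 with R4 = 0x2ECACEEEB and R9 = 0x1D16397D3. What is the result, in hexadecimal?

Subtract column by column in base 16:
  B-3 → 8
  E-D → 1
  E-7 → 7
  E-9 → 5
  C-3 → 9
  A-6 → 4
  C-1 → B
  E-D → 1
  2-1 → 1

0x11B495718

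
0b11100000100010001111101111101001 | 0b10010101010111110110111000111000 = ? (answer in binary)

OR bit by bit (1 where either bit is 1):
  11100000100010001111101111101001
| 10010101010111110110111000111000
= 11110101110111111111111111111001

0b11110101110111111111111111111001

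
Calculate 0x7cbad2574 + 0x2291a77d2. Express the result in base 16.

Add column by column in base 16, right to left:
  4+2 = 6
  7+d = 4 carry 1
  5+7+1 = d
  2+7 = 9
  d+a = 7 carry 1
  a+1+1 = c
  b+9 = 4 carry 1
  c+2+1 = f
  7+2 = 9

0x9f4c79d46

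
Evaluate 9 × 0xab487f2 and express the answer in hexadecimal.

Multiply each base-16 digit by 9, carrying:
  2×9 = 18 → write 2 carry 1
  f×9+1 = 136 → write 8 carry 8
  7×9+8 = 71 → write 7 carry 4
  8×9+4 = 76 → write c carry 4
  4×9+4 = 40 → write 8 carry 2
  b×9+2 = 101 → write 5 carry 6
  a×9+6 = 96 → write 0 carry 6
  remaining carry: 6

0x6058c782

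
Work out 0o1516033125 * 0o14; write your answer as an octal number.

Multiply each base-8 digit by 12, carrying:
  5×12 = 60 → write 4 carry 7
  2×12+7 = 31 → write 7 carry 3
  1×12+3 = 15 → write 7 carry 1
  3×12+1 = 37 → write 5 carry 4
  3×12+4 = 40 → write 0 carry 5
  0×12+5 = 5 → write 5
  6×12 = 72 → write 0 carry 9
  1×12+9 = 21 → write 5 carry 2
  5×12+2 = 62 → write 6 carry 7
  1×12+7 = 19 → write 3 carry 2
  remaining carry: 2

0o23650505774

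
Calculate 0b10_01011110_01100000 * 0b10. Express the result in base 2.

Multiply each base-2 digit by 2, carrying:
  0×2 = 0 → write 0
  0×2 = 0 → write 0
  0×2 = 0 → write 0
  0×2 = 0 → write 0
  0×2 = 0 → write 0
  1×2 = 2 → write 0 carry 1
  1×2+1 = 3 → write 1 carry 1
  0×2+1 = 1 → write 1
  0×2 = 0 → write 0
  1×2 = 2 → write 0 carry 1
  1×2+1 = 3 → write 1 carry 1
  1×2+1 = 3 → write 1 carry 1
  1×2+1 = 3 → write 1 carry 1
  0×2+1 = 1 → write 1
  1×2 = 2 → write 0 carry 1
  0×2+1 = 1 → write 1
  0×2 = 0 → write 0
  1×2 = 2 → write 0 carry 1
  remaining carry: 1

0b1001011110011000000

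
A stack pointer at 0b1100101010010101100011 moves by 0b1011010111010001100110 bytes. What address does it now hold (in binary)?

Add column by column in base 2, right to left:
  1+0 = 1
  1+1 = 0 carry 1
  0+1+1 = 0 carry 1
  0+0+1 = 1
  0+0 = 0
  1+1 = 0 carry 1
  1+1+1 = 1 carry 1
  0+0+1 = 1
  1+0 = 1
  0+0 = 0
  1+1 = 0 carry 1
  0+0+1 = 1
  0+1 = 1
  1+1 = 0 carry 1
  0+1+1 = 0 carry 1
  1+0+1 = 0 carry 1
  0+1+1 = 0 carry 1
  1+0+1 = 0 carry 1
  0+1+1 = 0 carry 1
  0+1+1 = 0 carry 1
  1+0+1 = 0 carry 1
  1+1+1 = 1 carry 1
  final carry 1

0b11000000001100111001001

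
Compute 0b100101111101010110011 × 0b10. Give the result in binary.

Multiply each base-2 digit by 2, carrying:
  1×2 = 2 → write 0 carry 1
  1×2+1 = 3 → write 1 carry 1
  0×2+1 = 1 → write 1
  0×2 = 0 → write 0
  1×2 = 2 → write 0 carry 1
  1×2+1 = 3 → write 1 carry 1
  0×2+1 = 1 → write 1
  1×2 = 2 → write 0 carry 1
  0×2+1 = 1 → write 1
  1×2 = 2 → write 0 carry 1
  0×2+1 = 1 → write 1
  1×2 = 2 → write 0 carry 1
  1×2+1 = 3 → write 1 carry 1
  1×2+1 = 3 → write 1 carry 1
  1×2+1 = 3 → write 1 carry 1
  1×2+1 = 3 → write 1 carry 1
  0×2+1 = 1 → write 1
  1×2 = 2 → write 0 carry 1
  0×2+1 = 1 → write 1
  0×2 = 0 → write 0
  1×2 = 2 → write 0 carry 1
  remaining carry: 1

0b1001011111010101100110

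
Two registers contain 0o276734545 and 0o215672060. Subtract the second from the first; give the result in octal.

0o61042465

Subtract column by column in base 8:
  5-0 → 5
  4-6 → 6 (borrow)
  5-0-1 → 4
  4-2 → 2
  3-7 → 4 (borrow)
  7-6-1 → 0
  6-5 → 1
  7-1 → 6
  2-2 → 0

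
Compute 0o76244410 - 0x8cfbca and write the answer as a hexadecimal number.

0x6c4d3e

0o76244410 = 0xf94908 in hexadecimal.
Subtract column by column in base 16:
  8-a → e (borrow)
  0-c-1 → 3 (borrow)
  9-b-1 → d (borrow)
  4-f-1 → 4 (borrow)
  9-c-1 → c (borrow)
  f-8-1 → 6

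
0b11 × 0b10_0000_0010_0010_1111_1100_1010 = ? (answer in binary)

Multiply each base-2 digit by 3, carrying:
  0×3 = 0 → write 0
  1×3 = 3 → write 1 carry 1
  0×3+1 = 1 → write 1
  1×3 = 3 → write 1 carry 1
  0×3+1 = 1 → write 1
  0×3 = 0 → write 0
  1×3 = 3 → write 1 carry 1
  1×3+1 = 4 → write 0 carry 2
  1×3+2 = 5 → write 1 carry 2
  1×3+2 = 5 → write 1 carry 2
  1×3+2 = 5 → write 1 carry 2
  1×3+2 = 5 → write 1 carry 2
  0×3+2 = 2 → write 0 carry 1
  1×3+1 = 4 → write 0 carry 2
  0×3+2 = 2 → write 0 carry 1
  0×3+1 = 1 → write 1
  0×3 = 0 → write 0
  1×3 = 3 → write 1 carry 1
  0×3+1 = 1 → write 1
  0×3 = 0 → write 0
  0×3 = 0 → write 0
  0×3 = 0 → write 0
  0×3 = 0 → write 0
  0×3 = 0 → write 0
  0×3 = 0 → write 0
  1×3 = 3 → write 1 carry 1
  remaining carry: 1

0b110000001101000111101011110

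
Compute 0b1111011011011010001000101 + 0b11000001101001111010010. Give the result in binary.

0b10010011101000100000010111

Add column by column in base 2, right to left:
  1+0 = 1
  0+1 = 1
  1+0 = 1
  0+0 = 0
  0+1 = 1
  0+0 = 0
  1+1 = 0 carry 1
  0+1+1 = 0 carry 1
  0+1+1 = 0 carry 1
  0+1+1 = 0 carry 1
  1+0+1 = 0 carry 1
  0+0+1 = 1
  1+1 = 0 carry 1
  1+0+1 = 0 carry 1
  0+1+1 = 0 carry 1
  1+1+1 = 1 carry 1
  1+0+1 = 0 carry 1
  0+0+1 = 1
  1+0 = 1
  1+0 = 1
  0+0 = 0
  1+1 = 0 carry 1
  1+1+1 = 1 carry 1
  1+0+1 = 0 carry 1
  1+0+1 = 0 carry 1
  final carry 1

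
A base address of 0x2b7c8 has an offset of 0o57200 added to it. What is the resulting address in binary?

0b110001011001001000

0x2b7c8 = 0b101011011111001000 in binary.
0o57200 = 0b101111010000000 in binary.
Add column by column in base 2, right to left:
  0+0 = 0
  0+0 = 0
  0+0 = 0
  1+0 = 1
  0+0 = 0
  0+0 = 0
  1+0 = 1
  1+1 = 0 carry 1
  1+0+1 = 0 carry 1
  1+1+1 = 1 carry 1
  1+1+1 = 1 carry 1
  0+1+1 = 0 carry 1
  1+1+1 = 1 carry 1
  1+0+1 = 0 carry 1
  0+1+1 = 0 carry 1
  1+0+1 = 0 carry 1
  0+0+1 = 1
  1+0 = 1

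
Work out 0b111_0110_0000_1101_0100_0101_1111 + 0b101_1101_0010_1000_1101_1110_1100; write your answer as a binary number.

0b1101001100110110001001001011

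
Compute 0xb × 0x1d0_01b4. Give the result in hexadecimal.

0x13f012bc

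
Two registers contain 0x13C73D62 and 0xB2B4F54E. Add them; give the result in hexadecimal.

0xC67C32B0

Add column by column in base 16, right to left:
  2+E = 0 carry 1
  6+4+1 = B
  D+5 = 2 carry 1
  3+F+1 = 3 carry 1
  7+4+1 = C
  C+B = 7 carry 1
  3+2+1 = 6
  1+B = C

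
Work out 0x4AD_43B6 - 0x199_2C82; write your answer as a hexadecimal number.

0x3141734

Subtract column by column in base 16:
  6-2 → 4
  B-8 → 3
  3-C → 7 (borrow)
  4-2-1 → 1
  D-9 → 4
  A-9 → 1
  4-1 → 3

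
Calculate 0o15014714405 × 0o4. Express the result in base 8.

0o64063462024

Multiply each base-8 digit by 4, carrying:
  5×4 = 20 → write 4 carry 2
  0×4+2 = 2 → write 2
  4×4 = 16 → write 0 carry 2
  4×4+2 = 18 → write 2 carry 2
  1×4+2 = 6 → write 6
  7×4 = 28 → write 4 carry 3
  4×4+3 = 19 → write 3 carry 2
  1×4+2 = 6 → write 6
  0×4 = 0 → write 0
  5×4 = 20 → write 4 carry 2
  1×4+2 = 6 → write 6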